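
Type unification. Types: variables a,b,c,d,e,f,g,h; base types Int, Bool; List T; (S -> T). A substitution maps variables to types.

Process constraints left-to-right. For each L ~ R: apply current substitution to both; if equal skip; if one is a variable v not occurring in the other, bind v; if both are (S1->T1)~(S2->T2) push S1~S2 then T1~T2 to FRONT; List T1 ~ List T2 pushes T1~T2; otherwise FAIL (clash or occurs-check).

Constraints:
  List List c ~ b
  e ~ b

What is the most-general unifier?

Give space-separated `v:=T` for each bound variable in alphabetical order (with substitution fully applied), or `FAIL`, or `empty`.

Answer: b:=List List c e:=List List c

Derivation:
step 1: unify List List c ~ b  [subst: {-} | 1 pending]
  bind b := List List c
step 2: unify e ~ List List c  [subst: {b:=List List c} | 0 pending]
  bind e := List List c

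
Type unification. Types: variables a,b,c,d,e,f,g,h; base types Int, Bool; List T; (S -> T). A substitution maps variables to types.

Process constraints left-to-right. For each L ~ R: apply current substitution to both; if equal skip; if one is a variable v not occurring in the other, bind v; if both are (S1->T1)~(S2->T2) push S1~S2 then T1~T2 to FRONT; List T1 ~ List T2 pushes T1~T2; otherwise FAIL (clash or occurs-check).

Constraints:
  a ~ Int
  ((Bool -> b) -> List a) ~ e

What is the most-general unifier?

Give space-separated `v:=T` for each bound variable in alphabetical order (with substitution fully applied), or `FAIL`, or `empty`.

step 1: unify a ~ Int  [subst: {-} | 1 pending]
  bind a := Int
step 2: unify ((Bool -> b) -> List Int) ~ e  [subst: {a:=Int} | 0 pending]
  bind e := ((Bool -> b) -> List Int)

Answer: a:=Int e:=((Bool -> b) -> List Int)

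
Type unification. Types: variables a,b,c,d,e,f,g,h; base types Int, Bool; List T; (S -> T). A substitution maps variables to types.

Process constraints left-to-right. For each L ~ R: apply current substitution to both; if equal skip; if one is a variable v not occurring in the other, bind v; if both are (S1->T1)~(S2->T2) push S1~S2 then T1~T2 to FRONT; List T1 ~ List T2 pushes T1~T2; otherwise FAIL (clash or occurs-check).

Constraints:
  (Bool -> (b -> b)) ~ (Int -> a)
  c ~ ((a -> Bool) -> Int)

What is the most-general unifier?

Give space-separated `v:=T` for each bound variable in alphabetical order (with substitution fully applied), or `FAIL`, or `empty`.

step 1: unify (Bool -> (b -> b)) ~ (Int -> a)  [subst: {-} | 1 pending]
  -> decompose arrow: push Bool~Int, (b -> b)~a
step 2: unify Bool ~ Int  [subst: {-} | 2 pending]
  clash: Bool vs Int

Answer: FAIL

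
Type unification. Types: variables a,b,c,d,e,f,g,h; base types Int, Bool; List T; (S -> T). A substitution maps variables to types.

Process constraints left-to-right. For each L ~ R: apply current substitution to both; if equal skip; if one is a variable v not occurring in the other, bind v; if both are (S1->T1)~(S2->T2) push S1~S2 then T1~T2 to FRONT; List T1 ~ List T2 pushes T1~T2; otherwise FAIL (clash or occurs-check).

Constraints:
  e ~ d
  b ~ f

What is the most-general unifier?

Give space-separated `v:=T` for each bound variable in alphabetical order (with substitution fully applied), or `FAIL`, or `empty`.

step 1: unify e ~ d  [subst: {-} | 1 pending]
  bind e := d
step 2: unify b ~ f  [subst: {e:=d} | 0 pending]
  bind b := f

Answer: b:=f e:=d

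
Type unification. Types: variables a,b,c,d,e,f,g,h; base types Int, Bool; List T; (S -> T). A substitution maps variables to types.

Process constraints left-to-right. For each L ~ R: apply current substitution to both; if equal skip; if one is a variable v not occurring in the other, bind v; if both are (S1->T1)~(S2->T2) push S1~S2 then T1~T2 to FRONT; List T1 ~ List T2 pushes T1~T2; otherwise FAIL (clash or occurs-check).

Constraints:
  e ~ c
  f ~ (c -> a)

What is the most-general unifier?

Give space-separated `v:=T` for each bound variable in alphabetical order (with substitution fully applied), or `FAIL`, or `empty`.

Answer: e:=c f:=(c -> a)

Derivation:
step 1: unify e ~ c  [subst: {-} | 1 pending]
  bind e := c
step 2: unify f ~ (c -> a)  [subst: {e:=c} | 0 pending]
  bind f := (c -> a)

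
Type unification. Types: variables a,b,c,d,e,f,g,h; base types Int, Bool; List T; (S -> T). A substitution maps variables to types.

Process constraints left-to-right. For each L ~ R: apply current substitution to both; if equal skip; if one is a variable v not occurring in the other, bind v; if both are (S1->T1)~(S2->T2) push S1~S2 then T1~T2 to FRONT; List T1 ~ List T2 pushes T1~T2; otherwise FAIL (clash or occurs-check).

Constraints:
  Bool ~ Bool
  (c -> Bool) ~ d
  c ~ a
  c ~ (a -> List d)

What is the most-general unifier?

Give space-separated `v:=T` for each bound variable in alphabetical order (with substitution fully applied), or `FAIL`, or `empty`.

step 1: unify Bool ~ Bool  [subst: {-} | 3 pending]
  -> identical, skip
step 2: unify (c -> Bool) ~ d  [subst: {-} | 2 pending]
  bind d := (c -> Bool)
step 3: unify c ~ a  [subst: {d:=(c -> Bool)} | 1 pending]
  bind c := a
step 4: unify a ~ (a -> List (a -> Bool))  [subst: {d:=(c -> Bool), c:=a} | 0 pending]
  occurs-check fail: a in (a -> List (a -> Bool))

Answer: FAIL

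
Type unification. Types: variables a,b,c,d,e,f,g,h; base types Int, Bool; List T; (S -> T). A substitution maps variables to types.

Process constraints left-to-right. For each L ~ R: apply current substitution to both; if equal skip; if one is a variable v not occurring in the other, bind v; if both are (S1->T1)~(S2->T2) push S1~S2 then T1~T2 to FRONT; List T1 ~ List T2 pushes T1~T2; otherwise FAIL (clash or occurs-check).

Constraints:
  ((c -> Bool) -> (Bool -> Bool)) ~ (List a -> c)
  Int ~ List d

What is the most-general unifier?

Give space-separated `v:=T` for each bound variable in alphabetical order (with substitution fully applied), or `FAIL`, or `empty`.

Answer: FAIL

Derivation:
step 1: unify ((c -> Bool) -> (Bool -> Bool)) ~ (List a -> c)  [subst: {-} | 1 pending]
  -> decompose arrow: push (c -> Bool)~List a, (Bool -> Bool)~c
step 2: unify (c -> Bool) ~ List a  [subst: {-} | 2 pending]
  clash: (c -> Bool) vs List a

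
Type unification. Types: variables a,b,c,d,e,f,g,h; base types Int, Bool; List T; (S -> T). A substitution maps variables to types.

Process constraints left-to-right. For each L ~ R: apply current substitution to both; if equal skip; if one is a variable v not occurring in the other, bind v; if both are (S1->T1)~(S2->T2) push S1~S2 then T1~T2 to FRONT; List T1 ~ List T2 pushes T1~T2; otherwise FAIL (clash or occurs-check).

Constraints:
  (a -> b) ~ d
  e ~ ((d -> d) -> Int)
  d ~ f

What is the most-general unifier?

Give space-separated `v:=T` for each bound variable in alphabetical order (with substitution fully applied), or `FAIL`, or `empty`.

Answer: d:=(a -> b) e:=(((a -> b) -> (a -> b)) -> Int) f:=(a -> b)

Derivation:
step 1: unify (a -> b) ~ d  [subst: {-} | 2 pending]
  bind d := (a -> b)
step 2: unify e ~ (((a -> b) -> (a -> b)) -> Int)  [subst: {d:=(a -> b)} | 1 pending]
  bind e := (((a -> b) -> (a -> b)) -> Int)
step 3: unify (a -> b) ~ f  [subst: {d:=(a -> b), e:=(((a -> b) -> (a -> b)) -> Int)} | 0 pending]
  bind f := (a -> b)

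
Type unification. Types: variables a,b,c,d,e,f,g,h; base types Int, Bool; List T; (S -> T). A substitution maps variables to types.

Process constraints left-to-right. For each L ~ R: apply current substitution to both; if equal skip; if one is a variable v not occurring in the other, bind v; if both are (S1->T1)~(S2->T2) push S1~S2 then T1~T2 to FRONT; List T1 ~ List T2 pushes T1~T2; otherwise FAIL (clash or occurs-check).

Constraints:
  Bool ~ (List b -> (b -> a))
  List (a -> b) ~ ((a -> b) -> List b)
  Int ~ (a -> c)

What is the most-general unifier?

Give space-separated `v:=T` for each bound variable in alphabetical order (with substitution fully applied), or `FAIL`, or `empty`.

Answer: FAIL

Derivation:
step 1: unify Bool ~ (List b -> (b -> a))  [subst: {-} | 2 pending]
  clash: Bool vs (List b -> (b -> a))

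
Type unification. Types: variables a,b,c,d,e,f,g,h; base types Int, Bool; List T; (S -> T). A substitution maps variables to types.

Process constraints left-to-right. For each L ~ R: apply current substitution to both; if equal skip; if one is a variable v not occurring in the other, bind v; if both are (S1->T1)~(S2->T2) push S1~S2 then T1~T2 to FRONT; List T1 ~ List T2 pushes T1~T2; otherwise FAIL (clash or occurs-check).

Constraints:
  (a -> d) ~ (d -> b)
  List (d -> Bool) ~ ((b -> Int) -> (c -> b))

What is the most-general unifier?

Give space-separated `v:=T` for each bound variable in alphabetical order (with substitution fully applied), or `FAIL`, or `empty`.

step 1: unify (a -> d) ~ (d -> b)  [subst: {-} | 1 pending]
  -> decompose arrow: push a~d, d~b
step 2: unify a ~ d  [subst: {-} | 2 pending]
  bind a := d
step 3: unify d ~ b  [subst: {a:=d} | 1 pending]
  bind d := b
step 4: unify List (b -> Bool) ~ ((b -> Int) -> (c -> b))  [subst: {a:=d, d:=b} | 0 pending]
  clash: List (b -> Bool) vs ((b -> Int) -> (c -> b))

Answer: FAIL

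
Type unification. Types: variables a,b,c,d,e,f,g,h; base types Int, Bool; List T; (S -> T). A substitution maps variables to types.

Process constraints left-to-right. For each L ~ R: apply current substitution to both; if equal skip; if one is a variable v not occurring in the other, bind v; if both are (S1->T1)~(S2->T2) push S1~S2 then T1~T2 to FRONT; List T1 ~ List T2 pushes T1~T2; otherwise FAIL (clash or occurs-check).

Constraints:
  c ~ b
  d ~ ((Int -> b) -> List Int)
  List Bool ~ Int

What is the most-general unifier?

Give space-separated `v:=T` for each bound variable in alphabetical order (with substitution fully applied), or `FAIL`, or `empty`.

step 1: unify c ~ b  [subst: {-} | 2 pending]
  bind c := b
step 2: unify d ~ ((Int -> b) -> List Int)  [subst: {c:=b} | 1 pending]
  bind d := ((Int -> b) -> List Int)
step 3: unify List Bool ~ Int  [subst: {c:=b, d:=((Int -> b) -> List Int)} | 0 pending]
  clash: List Bool vs Int

Answer: FAIL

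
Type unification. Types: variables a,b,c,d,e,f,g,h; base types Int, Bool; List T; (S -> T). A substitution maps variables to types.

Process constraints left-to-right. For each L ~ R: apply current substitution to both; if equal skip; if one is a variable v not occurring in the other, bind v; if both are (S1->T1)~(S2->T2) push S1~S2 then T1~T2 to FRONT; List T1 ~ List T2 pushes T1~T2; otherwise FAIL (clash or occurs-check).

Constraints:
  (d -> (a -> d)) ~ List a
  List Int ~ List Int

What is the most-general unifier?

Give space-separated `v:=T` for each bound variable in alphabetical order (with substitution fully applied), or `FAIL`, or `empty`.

Answer: FAIL

Derivation:
step 1: unify (d -> (a -> d)) ~ List a  [subst: {-} | 1 pending]
  clash: (d -> (a -> d)) vs List a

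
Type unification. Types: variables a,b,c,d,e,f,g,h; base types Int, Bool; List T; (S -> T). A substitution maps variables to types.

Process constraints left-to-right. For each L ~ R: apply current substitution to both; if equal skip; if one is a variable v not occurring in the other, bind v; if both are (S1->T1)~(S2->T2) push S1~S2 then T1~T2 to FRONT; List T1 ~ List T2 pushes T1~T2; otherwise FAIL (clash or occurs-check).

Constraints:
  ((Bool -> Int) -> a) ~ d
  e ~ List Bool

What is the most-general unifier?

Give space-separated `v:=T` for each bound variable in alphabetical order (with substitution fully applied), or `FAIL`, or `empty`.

step 1: unify ((Bool -> Int) -> a) ~ d  [subst: {-} | 1 pending]
  bind d := ((Bool -> Int) -> a)
step 2: unify e ~ List Bool  [subst: {d:=((Bool -> Int) -> a)} | 0 pending]
  bind e := List Bool

Answer: d:=((Bool -> Int) -> a) e:=List Bool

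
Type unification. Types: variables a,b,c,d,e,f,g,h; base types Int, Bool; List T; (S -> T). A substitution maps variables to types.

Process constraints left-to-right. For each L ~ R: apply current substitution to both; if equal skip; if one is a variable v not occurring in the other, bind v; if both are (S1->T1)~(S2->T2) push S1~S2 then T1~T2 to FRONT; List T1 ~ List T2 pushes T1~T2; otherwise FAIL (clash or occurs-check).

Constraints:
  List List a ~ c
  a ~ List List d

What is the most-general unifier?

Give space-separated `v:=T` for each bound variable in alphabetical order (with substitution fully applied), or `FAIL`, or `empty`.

Answer: a:=List List d c:=List List List List d

Derivation:
step 1: unify List List a ~ c  [subst: {-} | 1 pending]
  bind c := List List a
step 2: unify a ~ List List d  [subst: {c:=List List a} | 0 pending]
  bind a := List List d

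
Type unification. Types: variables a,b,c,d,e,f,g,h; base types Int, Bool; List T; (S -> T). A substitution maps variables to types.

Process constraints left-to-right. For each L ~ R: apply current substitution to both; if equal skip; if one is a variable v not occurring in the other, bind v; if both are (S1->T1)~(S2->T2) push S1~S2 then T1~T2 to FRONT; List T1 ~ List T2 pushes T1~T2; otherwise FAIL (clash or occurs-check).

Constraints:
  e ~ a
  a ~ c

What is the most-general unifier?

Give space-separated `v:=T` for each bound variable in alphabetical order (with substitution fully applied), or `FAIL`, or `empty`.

Answer: a:=c e:=c

Derivation:
step 1: unify e ~ a  [subst: {-} | 1 pending]
  bind e := a
step 2: unify a ~ c  [subst: {e:=a} | 0 pending]
  bind a := c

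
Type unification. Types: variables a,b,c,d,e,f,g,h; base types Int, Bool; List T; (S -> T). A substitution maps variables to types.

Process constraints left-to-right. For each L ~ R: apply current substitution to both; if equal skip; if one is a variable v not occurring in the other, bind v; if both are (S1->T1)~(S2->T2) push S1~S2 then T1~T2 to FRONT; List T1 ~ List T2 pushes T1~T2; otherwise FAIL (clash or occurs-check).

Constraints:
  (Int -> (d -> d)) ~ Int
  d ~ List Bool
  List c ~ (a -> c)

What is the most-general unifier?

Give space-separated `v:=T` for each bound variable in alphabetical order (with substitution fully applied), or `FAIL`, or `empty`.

Answer: FAIL

Derivation:
step 1: unify (Int -> (d -> d)) ~ Int  [subst: {-} | 2 pending]
  clash: (Int -> (d -> d)) vs Int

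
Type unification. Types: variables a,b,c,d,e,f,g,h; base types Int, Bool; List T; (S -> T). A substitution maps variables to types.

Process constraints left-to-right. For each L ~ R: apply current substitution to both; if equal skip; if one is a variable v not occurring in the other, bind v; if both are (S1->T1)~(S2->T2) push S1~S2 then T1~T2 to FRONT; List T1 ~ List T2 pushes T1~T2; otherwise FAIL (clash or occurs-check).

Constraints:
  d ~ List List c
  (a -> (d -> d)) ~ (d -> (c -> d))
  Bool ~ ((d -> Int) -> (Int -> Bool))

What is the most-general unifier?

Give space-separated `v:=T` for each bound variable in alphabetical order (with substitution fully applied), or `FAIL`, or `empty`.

Answer: FAIL

Derivation:
step 1: unify d ~ List List c  [subst: {-} | 2 pending]
  bind d := List List c
step 2: unify (a -> (List List c -> List List c)) ~ (List List c -> (c -> List List c))  [subst: {d:=List List c} | 1 pending]
  -> decompose arrow: push a~List List c, (List List c -> List List c)~(c -> List List c)
step 3: unify a ~ List List c  [subst: {d:=List List c} | 2 pending]
  bind a := List List c
step 4: unify (List List c -> List List c) ~ (c -> List List c)  [subst: {d:=List List c, a:=List List c} | 1 pending]
  -> decompose arrow: push List List c~c, List List c~List List c
step 5: unify List List c ~ c  [subst: {d:=List List c, a:=List List c} | 2 pending]
  occurs-check fail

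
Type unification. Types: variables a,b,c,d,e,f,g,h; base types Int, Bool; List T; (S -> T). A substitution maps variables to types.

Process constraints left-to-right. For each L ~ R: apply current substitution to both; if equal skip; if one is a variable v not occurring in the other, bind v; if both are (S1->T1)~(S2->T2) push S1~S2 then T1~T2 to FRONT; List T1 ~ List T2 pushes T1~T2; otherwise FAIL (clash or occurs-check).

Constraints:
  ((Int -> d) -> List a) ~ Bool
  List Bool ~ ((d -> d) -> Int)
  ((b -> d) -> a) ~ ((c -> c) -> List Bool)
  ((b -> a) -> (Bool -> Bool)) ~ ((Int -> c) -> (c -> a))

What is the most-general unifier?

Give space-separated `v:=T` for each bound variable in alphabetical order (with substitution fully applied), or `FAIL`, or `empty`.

step 1: unify ((Int -> d) -> List a) ~ Bool  [subst: {-} | 3 pending]
  clash: ((Int -> d) -> List a) vs Bool

Answer: FAIL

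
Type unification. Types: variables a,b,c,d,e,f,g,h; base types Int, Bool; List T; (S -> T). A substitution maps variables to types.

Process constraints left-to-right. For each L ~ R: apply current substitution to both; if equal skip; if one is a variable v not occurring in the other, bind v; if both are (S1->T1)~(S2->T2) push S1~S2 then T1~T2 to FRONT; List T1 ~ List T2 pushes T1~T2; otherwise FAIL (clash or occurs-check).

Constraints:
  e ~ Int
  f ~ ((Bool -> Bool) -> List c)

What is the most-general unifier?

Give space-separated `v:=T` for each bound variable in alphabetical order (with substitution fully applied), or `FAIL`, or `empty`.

step 1: unify e ~ Int  [subst: {-} | 1 pending]
  bind e := Int
step 2: unify f ~ ((Bool -> Bool) -> List c)  [subst: {e:=Int} | 0 pending]
  bind f := ((Bool -> Bool) -> List c)

Answer: e:=Int f:=((Bool -> Bool) -> List c)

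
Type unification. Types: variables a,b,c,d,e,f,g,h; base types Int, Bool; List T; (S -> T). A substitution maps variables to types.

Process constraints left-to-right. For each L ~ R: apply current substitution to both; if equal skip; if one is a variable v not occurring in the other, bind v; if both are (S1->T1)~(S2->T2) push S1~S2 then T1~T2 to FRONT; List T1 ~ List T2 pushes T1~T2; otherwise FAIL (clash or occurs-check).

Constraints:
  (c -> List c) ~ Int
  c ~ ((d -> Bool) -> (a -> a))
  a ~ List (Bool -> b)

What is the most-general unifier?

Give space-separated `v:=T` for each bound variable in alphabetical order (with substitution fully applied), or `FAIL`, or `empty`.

Answer: FAIL

Derivation:
step 1: unify (c -> List c) ~ Int  [subst: {-} | 2 pending]
  clash: (c -> List c) vs Int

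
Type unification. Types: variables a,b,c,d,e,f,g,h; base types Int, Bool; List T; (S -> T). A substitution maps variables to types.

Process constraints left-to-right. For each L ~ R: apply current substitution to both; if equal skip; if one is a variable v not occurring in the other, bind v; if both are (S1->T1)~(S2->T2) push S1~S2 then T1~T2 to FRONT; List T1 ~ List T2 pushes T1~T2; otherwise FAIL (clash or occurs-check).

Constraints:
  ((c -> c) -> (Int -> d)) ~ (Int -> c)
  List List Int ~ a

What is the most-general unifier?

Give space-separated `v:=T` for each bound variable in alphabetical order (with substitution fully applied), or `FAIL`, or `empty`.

step 1: unify ((c -> c) -> (Int -> d)) ~ (Int -> c)  [subst: {-} | 1 pending]
  -> decompose arrow: push (c -> c)~Int, (Int -> d)~c
step 2: unify (c -> c) ~ Int  [subst: {-} | 2 pending]
  clash: (c -> c) vs Int

Answer: FAIL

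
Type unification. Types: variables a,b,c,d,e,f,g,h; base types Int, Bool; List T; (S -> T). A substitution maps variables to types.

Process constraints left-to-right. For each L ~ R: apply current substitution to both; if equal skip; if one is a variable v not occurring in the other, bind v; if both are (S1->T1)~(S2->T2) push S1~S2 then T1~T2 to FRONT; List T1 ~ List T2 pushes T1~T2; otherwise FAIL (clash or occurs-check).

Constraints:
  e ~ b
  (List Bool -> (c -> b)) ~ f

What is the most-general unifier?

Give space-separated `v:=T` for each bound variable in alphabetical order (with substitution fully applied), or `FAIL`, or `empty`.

step 1: unify e ~ b  [subst: {-} | 1 pending]
  bind e := b
step 2: unify (List Bool -> (c -> b)) ~ f  [subst: {e:=b} | 0 pending]
  bind f := (List Bool -> (c -> b))

Answer: e:=b f:=(List Bool -> (c -> b))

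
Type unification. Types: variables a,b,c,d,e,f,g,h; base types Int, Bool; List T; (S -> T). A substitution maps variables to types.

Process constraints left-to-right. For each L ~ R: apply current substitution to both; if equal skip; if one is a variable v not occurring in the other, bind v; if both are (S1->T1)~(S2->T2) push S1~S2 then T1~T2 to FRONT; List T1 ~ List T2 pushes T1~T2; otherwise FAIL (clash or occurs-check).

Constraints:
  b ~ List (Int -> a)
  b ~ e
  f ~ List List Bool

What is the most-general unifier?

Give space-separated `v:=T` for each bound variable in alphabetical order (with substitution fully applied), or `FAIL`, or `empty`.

step 1: unify b ~ List (Int -> a)  [subst: {-} | 2 pending]
  bind b := List (Int -> a)
step 2: unify List (Int -> a) ~ e  [subst: {b:=List (Int -> a)} | 1 pending]
  bind e := List (Int -> a)
step 3: unify f ~ List List Bool  [subst: {b:=List (Int -> a), e:=List (Int -> a)} | 0 pending]
  bind f := List List Bool

Answer: b:=List (Int -> a) e:=List (Int -> a) f:=List List Bool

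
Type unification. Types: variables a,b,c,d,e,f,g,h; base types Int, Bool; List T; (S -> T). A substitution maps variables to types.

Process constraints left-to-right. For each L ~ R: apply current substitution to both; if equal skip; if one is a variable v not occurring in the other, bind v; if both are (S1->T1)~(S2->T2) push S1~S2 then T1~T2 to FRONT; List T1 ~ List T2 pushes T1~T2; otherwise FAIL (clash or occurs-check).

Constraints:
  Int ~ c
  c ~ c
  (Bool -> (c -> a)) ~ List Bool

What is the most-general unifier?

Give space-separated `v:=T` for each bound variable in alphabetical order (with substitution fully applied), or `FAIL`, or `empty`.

Answer: FAIL

Derivation:
step 1: unify Int ~ c  [subst: {-} | 2 pending]
  bind c := Int
step 2: unify Int ~ Int  [subst: {c:=Int} | 1 pending]
  -> identical, skip
step 3: unify (Bool -> (Int -> a)) ~ List Bool  [subst: {c:=Int} | 0 pending]
  clash: (Bool -> (Int -> a)) vs List Bool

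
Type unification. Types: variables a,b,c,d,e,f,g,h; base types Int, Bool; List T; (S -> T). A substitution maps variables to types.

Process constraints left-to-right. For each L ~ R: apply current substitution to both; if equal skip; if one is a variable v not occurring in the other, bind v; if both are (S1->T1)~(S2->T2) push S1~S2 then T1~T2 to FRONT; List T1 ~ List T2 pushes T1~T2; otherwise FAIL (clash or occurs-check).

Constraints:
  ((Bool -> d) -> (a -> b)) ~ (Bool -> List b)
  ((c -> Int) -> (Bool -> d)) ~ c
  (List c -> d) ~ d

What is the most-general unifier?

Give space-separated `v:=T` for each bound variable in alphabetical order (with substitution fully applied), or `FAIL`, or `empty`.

Answer: FAIL

Derivation:
step 1: unify ((Bool -> d) -> (a -> b)) ~ (Bool -> List b)  [subst: {-} | 2 pending]
  -> decompose arrow: push (Bool -> d)~Bool, (a -> b)~List b
step 2: unify (Bool -> d) ~ Bool  [subst: {-} | 3 pending]
  clash: (Bool -> d) vs Bool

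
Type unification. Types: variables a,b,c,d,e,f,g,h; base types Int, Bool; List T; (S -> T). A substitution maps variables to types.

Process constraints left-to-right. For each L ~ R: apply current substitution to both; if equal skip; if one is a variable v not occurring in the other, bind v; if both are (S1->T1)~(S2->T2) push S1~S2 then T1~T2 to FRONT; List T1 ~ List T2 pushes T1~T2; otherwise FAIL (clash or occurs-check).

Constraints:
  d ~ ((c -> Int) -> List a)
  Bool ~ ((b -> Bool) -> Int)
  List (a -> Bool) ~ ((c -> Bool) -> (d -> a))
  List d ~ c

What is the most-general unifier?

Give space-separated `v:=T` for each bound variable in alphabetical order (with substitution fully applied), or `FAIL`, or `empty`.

step 1: unify d ~ ((c -> Int) -> List a)  [subst: {-} | 3 pending]
  bind d := ((c -> Int) -> List a)
step 2: unify Bool ~ ((b -> Bool) -> Int)  [subst: {d:=((c -> Int) -> List a)} | 2 pending]
  clash: Bool vs ((b -> Bool) -> Int)

Answer: FAIL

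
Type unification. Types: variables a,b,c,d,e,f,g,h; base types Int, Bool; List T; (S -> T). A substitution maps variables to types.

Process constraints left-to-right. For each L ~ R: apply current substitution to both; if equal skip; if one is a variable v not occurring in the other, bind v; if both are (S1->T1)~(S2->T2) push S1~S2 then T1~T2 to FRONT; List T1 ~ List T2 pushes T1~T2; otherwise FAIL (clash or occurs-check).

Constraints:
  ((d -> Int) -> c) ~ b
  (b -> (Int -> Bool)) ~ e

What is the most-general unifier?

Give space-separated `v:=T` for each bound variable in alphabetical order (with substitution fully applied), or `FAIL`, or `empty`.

Answer: b:=((d -> Int) -> c) e:=(((d -> Int) -> c) -> (Int -> Bool))

Derivation:
step 1: unify ((d -> Int) -> c) ~ b  [subst: {-} | 1 pending]
  bind b := ((d -> Int) -> c)
step 2: unify (((d -> Int) -> c) -> (Int -> Bool)) ~ e  [subst: {b:=((d -> Int) -> c)} | 0 pending]
  bind e := (((d -> Int) -> c) -> (Int -> Bool))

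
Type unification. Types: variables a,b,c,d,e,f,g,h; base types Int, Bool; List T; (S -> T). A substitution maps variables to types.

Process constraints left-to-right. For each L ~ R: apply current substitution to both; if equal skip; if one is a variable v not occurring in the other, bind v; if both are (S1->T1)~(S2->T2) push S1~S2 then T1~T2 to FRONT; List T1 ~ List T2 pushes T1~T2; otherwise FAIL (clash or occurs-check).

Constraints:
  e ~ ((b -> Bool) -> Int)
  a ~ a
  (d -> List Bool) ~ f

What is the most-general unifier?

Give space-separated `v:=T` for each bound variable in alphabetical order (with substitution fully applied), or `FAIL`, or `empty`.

step 1: unify e ~ ((b -> Bool) -> Int)  [subst: {-} | 2 pending]
  bind e := ((b -> Bool) -> Int)
step 2: unify a ~ a  [subst: {e:=((b -> Bool) -> Int)} | 1 pending]
  -> identical, skip
step 3: unify (d -> List Bool) ~ f  [subst: {e:=((b -> Bool) -> Int)} | 0 pending]
  bind f := (d -> List Bool)

Answer: e:=((b -> Bool) -> Int) f:=(d -> List Bool)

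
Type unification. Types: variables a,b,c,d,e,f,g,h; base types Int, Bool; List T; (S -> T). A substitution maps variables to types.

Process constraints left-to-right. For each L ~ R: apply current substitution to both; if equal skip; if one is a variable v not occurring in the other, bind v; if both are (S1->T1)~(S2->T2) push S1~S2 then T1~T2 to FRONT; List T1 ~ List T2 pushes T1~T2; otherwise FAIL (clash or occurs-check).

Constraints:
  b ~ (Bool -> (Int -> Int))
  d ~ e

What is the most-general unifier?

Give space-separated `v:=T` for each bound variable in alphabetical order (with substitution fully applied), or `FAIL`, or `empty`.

Answer: b:=(Bool -> (Int -> Int)) d:=e

Derivation:
step 1: unify b ~ (Bool -> (Int -> Int))  [subst: {-} | 1 pending]
  bind b := (Bool -> (Int -> Int))
step 2: unify d ~ e  [subst: {b:=(Bool -> (Int -> Int))} | 0 pending]
  bind d := e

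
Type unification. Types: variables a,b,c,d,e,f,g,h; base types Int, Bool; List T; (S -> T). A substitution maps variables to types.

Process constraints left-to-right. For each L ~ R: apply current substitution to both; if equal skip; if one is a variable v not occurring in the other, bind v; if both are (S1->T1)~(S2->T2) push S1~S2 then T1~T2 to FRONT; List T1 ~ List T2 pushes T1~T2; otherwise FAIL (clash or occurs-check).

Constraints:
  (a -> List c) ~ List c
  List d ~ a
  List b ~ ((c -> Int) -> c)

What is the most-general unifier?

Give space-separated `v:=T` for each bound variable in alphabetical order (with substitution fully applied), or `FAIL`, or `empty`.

Answer: FAIL

Derivation:
step 1: unify (a -> List c) ~ List c  [subst: {-} | 2 pending]
  clash: (a -> List c) vs List c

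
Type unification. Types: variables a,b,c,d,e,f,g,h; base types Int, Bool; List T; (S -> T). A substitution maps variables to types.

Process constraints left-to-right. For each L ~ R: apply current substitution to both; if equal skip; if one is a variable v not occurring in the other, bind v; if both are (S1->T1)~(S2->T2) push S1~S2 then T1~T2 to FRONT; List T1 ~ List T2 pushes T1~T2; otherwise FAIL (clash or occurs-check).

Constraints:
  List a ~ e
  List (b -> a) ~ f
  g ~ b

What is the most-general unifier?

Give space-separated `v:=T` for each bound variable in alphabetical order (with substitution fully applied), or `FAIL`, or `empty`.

Answer: e:=List a f:=List (b -> a) g:=b

Derivation:
step 1: unify List a ~ e  [subst: {-} | 2 pending]
  bind e := List a
step 2: unify List (b -> a) ~ f  [subst: {e:=List a} | 1 pending]
  bind f := List (b -> a)
step 3: unify g ~ b  [subst: {e:=List a, f:=List (b -> a)} | 0 pending]
  bind g := b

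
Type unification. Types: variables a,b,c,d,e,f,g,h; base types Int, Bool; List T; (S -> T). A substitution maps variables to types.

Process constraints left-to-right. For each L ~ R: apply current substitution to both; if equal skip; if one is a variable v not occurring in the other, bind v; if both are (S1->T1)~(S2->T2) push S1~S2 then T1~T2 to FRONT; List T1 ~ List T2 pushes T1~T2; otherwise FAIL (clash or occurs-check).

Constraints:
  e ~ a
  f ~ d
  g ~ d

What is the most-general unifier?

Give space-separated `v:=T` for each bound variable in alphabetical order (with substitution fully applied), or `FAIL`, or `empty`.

Answer: e:=a f:=d g:=d

Derivation:
step 1: unify e ~ a  [subst: {-} | 2 pending]
  bind e := a
step 2: unify f ~ d  [subst: {e:=a} | 1 pending]
  bind f := d
step 3: unify g ~ d  [subst: {e:=a, f:=d} | 0 pending]
  bind g := d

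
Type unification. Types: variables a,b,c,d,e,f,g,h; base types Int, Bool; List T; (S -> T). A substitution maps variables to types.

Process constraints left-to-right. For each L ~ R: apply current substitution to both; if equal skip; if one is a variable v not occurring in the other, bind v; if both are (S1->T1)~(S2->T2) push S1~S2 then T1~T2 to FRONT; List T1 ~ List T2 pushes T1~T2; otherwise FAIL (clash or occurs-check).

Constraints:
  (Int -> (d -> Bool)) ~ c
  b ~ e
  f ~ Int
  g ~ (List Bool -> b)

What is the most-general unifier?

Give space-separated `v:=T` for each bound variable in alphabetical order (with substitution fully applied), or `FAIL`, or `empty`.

Answer: b:=e c:=(Int -> (d -> Bool)) f:=Int g:=(List Bool -> e)

Derivation:
step 1: unify (Int -> (d -> Bool)) ~ c  [subst: {-} | 3 pending]
  bind c := (Int -> (d -> Bool))
step 2: unify b ~ e  [subst: {c:=(Int -> (d -> Bool))} | 2 pending]
  bind b := e
step 3: unify f ~ Int  [subst: {c:=(Int -> (d -> Bool)), b:=e} | 1 pending]
  bind f := Int
step 4: unify g ~ (List Bool -> e)  [subst: {c:=(Int -> (d -> Bool)), b:=e, f:=Int} | 0 pending]
  bind g := (List Bool -> e)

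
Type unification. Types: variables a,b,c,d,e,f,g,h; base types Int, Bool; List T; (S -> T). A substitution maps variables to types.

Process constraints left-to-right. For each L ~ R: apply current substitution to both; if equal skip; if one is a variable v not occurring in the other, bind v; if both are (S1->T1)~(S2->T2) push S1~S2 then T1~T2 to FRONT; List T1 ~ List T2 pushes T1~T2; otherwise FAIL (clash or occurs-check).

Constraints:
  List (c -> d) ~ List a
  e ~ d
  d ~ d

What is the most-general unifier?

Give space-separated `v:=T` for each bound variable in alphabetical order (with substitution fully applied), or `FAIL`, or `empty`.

Answer: a:=(c -> d) e:=d

Derivation:
step 1: unify List (c -> d) ~ List a  [subst: {-} | 2 pending]
  -> decompose List: push (c -> d)~a
step 2: unify (c -> d) ~ a  [subst: {-} | 2 pending]
  bind a := (c -> d)
step 3: unify e ~ d  [subst: {a:=(c -> d)} | 1 pending]
  bind e := d
step 4: unify d ~ d  [subst: {a:=(c -> d), e:=d} | 0 pending]
  -> identical, skip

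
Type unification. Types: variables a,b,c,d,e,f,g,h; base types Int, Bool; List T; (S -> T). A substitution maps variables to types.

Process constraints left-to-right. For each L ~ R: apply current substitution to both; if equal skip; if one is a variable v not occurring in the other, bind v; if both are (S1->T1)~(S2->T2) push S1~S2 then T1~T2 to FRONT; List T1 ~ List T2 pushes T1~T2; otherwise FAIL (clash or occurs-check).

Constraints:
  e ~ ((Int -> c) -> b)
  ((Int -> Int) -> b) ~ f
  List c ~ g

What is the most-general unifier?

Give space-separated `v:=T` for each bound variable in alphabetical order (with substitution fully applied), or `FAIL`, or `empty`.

step 1: unify e ~ ((Int -> c) -> b)  [subst: {-} | 2 pending]
  bind e := ((Int -> c) -> b)
step 2: unify ((Int -> Int) -> b) ~ f  [subst: {e:=((Int -> c) -> b)} | 1 pending]
  bind f := ((Int -> Int) -> b)
step 3: unify List c ~ g  [subst: {e:=((Int -> c) -> b), f:=((Int -> Int) -> b)} | 0 pending]
  bind g := List c

Answer: e:=((Int -> c) -> b) f:=((Int -> Int) -> b) g:=List c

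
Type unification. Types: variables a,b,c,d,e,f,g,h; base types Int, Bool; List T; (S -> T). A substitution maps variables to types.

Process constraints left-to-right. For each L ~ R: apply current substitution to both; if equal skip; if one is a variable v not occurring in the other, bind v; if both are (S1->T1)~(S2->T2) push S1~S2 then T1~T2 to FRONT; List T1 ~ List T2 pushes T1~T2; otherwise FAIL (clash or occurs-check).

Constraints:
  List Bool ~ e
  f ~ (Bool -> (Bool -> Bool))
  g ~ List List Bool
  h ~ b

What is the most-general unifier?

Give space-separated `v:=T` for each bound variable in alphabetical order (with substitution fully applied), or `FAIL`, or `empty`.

Answer: e:=List Bool f:=(Bool -> (Bool -> Bool)) g:=List List Bool h:=b

Derivation:
step 1: unify List Bool ~ e  [subst: {-} | 3 pending]
  bind e := List Bool
step 2: unify f ~ (Bool -> (Bool -> Bool))  [subst: {e:=List Bool} | 2 pending]
  bind f := (Bool -> (Bool -> Bool))
step 3: unify g ~ List List Bool  [subst: {e:=List Bool, f:=(Bool -> (Bool -> Bool))} | 1 pending]
  bind g := List List Bool
step 4: unify h ~ b  [subst: {e:=List Bool, f:=(Bool -> (Bool -> Bool)), g:=List List Bool} | 0 pending]
  bind h := b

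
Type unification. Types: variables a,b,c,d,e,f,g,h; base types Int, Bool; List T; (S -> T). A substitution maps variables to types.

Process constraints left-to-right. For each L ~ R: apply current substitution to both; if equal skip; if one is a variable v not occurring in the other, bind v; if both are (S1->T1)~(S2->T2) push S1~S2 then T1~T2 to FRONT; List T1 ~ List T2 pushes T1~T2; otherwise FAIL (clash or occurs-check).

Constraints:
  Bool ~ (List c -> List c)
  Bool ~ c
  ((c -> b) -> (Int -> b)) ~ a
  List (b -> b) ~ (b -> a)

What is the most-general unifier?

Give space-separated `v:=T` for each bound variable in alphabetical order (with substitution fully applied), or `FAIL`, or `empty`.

Answer: FAIL

Derivation:
step 1: unify Bool ~ (List c -> List c)  [subst: {-} | 3 pending]
  clash: Bool vs (List c -> List c)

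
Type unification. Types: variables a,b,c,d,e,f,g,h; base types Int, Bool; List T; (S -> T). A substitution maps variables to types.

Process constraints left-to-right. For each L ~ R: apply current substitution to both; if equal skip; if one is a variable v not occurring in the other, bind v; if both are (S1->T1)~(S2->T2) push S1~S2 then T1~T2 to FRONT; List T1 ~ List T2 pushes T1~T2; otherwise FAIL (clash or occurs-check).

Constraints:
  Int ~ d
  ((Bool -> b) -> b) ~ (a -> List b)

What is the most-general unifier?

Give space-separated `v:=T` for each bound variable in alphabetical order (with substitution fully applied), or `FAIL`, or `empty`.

step 1: unify Int ~ d  [subst: {-} | 1 pending]
  bind d := Int
step 2: unify ((Bool -> b) -> b) ~ (a -> List b)  [subst: {d:=Int} | 0 pending]
  -> decompose arrow: push (Bool -> b)~a, b~List b
step 3: unify (Bool -> b) ~ a  [subst: {d:=Int} | 1 pending]
  bind a := (Bool -> b)
step 4: unify b ~ List b  [subst: {d:=Int, a:=(Bool -> b)} | 0 pending]
  occurs-check fail: b in List b

Answer: FAIL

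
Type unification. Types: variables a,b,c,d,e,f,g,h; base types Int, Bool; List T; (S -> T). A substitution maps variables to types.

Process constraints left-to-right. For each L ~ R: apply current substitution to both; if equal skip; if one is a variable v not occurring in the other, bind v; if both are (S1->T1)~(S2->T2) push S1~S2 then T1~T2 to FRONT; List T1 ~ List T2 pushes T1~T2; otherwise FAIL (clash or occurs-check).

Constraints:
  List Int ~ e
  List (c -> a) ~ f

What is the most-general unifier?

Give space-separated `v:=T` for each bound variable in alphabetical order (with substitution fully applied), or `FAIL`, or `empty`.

step 1: unify List Int ~ e  [subst: {-} | 1 pending]
  bind e := List Int
step 2: unify List (c -> a) ~ f  [subst: {e:=List Int} | 0 pending]
  bind f := List (c -> a)

Answer: e:=List Int f:=List (c -> a)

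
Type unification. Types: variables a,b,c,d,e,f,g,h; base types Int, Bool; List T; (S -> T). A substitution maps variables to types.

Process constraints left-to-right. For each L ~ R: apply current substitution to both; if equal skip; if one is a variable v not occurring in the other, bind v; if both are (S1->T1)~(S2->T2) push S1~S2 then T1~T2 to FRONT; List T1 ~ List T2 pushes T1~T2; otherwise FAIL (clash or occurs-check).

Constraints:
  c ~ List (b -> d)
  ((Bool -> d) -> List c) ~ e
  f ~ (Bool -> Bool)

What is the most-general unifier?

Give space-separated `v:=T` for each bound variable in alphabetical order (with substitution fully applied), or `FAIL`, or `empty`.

step 1: unify c ~ List (b -> d)  [subst: {-} | 2 pending]
  bind c := List (b -> d)
step 2: unify ((Bool -> d) -> List List (b -> d)) ~ e  [subst: {c:=List (b -> d)} | 1 pending]
  bind e := ((Bool -> d) -> List List (b -> d))
step 3: unify f ~ (Bool -> Bool)  [subst: {c:=List (b -> d), e:=((Bool -> d) -> List List (b -> d))} | 0 pending]
  bind f := (Bool -> Bool)

Answer: c:=List (b -> d) e:=((Bool -> d) -> List List (b -> d)) f:=(Bool -> Bool)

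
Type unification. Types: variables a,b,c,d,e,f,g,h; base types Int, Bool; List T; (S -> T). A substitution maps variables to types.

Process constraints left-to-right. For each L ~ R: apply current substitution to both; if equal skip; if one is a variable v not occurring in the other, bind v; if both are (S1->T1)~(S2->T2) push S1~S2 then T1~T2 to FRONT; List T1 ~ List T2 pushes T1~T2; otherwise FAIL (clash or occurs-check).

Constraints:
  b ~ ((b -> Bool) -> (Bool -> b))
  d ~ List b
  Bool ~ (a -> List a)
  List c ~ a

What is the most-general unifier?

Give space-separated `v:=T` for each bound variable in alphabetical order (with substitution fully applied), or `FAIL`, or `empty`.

step 1: unify b ~ ((b -> Bool) -> (Bool -> b))  [subst: {-} | 3 pending]
  occurs-check fail: b in ((b -> Bool) -> (Bool -> b))

Answer: FAIL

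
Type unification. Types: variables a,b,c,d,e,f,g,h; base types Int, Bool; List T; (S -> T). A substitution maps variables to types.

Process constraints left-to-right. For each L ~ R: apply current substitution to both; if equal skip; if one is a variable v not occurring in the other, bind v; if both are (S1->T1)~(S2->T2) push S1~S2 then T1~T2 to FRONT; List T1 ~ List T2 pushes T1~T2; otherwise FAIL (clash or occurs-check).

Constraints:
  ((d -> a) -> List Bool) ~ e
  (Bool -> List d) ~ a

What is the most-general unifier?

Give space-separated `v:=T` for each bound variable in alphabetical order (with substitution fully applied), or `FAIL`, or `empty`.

Answer: a:=(Bool -> List d) e:=((d -> (Bool -> List d)) -> List Bool)

Derivation:
step 1: unify ((d -> a) -> List Bool) ~ e  [subst: {-} | 1 pending]
  bind e := ((d -> a) -> List Bool)
step 2: unify (Bool -> List d) ~ a  [subst: {e:=((d -> a) -> List Bool)} | 0 pending]
  bind a := (Bool -> List d)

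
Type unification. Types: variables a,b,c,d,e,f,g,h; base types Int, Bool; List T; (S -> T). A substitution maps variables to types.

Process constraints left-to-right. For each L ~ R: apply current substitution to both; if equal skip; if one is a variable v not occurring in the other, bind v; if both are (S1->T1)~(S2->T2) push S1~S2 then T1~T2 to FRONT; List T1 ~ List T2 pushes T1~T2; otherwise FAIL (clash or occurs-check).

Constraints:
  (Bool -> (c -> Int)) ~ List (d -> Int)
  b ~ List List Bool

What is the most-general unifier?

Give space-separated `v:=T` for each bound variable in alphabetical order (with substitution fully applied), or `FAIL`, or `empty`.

Answer: FAIL

Derivation:
step 1: unify (Bool -> (c -> Int)) ~ List (d -> Int)  [subst: {-} | 1 pending]
  clash: (Bool -> (c -> Int)) vs List (d -> Int)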